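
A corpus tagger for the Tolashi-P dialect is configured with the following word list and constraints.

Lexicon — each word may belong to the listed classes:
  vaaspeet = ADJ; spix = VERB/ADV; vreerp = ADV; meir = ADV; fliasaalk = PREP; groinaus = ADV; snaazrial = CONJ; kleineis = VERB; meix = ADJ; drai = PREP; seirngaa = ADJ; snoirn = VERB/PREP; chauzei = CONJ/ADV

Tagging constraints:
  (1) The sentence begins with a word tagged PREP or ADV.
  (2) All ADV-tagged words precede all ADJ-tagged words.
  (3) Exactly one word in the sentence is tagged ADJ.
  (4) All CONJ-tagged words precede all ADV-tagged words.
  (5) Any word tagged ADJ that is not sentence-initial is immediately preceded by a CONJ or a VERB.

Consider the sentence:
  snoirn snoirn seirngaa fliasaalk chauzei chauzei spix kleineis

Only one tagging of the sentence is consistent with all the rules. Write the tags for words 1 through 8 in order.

Candidates per position — 1:snoirn {VERB,PREP}; 2:snoirn {VERB,PREP}; 3:seirngaa {ADJ}; 4:fliasaalk {PREP}; 5:chauzei {CONJ,ADV}; 6:chauzei {CONJ,ADV}; 7:spix {VERB,ADV}; 8:kleineis {VERB}.
Position 1: VERB is ruled out by rule 1; that leaves PREP.
Position 2: PREP is ruled out by rule 5; that leaves VERB.
Position 5: ADV is ruled out by rule 2; that leaves CONJ.
Position 6: ADV is ruled out by rule 2; that leaves CONJ.
Position 7: ADV is ruled out by rule 2; that leaves VERB.
The unique satisfying tagging is: PREP VERB ADJ PREP CONJ CONJ VERB VERB.
Checking: rule 1 holds; rule 2 holds; rule 3 holds; rule 4 holds; rule 5 holds.

PREP VERB ADJ PREP CONJ CONJ VERB VERB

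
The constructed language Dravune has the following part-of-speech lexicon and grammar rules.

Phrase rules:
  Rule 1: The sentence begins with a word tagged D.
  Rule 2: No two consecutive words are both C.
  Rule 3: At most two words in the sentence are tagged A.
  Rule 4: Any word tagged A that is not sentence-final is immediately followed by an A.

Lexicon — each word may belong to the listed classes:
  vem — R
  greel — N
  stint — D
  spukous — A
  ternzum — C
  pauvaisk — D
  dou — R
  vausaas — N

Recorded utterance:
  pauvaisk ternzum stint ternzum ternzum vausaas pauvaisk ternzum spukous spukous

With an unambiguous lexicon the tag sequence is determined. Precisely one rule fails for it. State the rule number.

Fixed tagging: D C D C C N D C A A.
Rule check: R1 holds, R2 violated, R3 holds, R4 holds.
Only rule 2 fails.

2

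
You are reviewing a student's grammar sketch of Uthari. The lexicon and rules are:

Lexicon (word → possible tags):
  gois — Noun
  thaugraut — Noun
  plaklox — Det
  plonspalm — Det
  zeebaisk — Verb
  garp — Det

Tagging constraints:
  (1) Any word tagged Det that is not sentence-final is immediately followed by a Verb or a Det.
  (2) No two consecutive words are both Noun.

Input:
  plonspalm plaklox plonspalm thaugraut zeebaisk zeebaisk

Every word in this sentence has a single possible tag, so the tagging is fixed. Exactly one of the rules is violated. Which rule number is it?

1

Fixed tagging: Det Det Det Noun Verb Verb.
Checking each rule: R1 ✗, R2 ✓.
Only rule 1 fails.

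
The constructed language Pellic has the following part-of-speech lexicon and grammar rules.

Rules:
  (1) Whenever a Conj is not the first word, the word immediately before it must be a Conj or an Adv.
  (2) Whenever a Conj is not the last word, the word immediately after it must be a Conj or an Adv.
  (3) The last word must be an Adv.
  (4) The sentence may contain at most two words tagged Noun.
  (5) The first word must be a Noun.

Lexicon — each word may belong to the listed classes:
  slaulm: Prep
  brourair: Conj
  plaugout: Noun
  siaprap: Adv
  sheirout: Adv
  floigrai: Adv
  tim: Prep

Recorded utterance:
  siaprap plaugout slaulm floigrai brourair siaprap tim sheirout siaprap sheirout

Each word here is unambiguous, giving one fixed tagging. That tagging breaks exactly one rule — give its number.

5

Fixed tagging: Adv Noun Prep Adv Conj Adv Prep Adv Adv Adv.
Applying the rules: R1 ok, R2 ok, R3 ok, R4 ok, R5 fails.
Only rule 5 fails.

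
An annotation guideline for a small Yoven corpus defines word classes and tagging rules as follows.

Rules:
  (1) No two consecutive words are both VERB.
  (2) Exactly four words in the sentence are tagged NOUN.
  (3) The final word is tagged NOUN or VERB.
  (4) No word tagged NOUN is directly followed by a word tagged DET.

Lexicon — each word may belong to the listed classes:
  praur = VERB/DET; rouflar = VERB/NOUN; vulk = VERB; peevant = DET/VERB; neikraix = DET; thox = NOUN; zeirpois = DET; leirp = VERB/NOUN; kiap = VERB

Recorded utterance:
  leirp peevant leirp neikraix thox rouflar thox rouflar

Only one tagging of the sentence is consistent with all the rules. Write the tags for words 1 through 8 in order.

Candidates per position — 1:leirp {VERB,NOUN}; 2:peevant {DET,VERB}; 3:leirp {VERB,NOUN}; 4:neikraix {DET}; 5:thox {NOUN}; 6:rouflar {VERB,NOUN}; 7:thox {NOUN}; 8:rouflar {VERB,NOUN}.
At position 3, choosing NOUN makes rule 4 impossible to satisfy; hence VERB.
At position 2, choosing VERB makes rule 1 impossible to satisfy; hence DET.
At position 1, choosing NOUN makes rule 4 impossible to satisfy; hence VERB.
At position 6, choosing VERB makes rule 2 impossible to satisfy; hence NOUN.
At position 8, choosing VERB makes rule 2 impossible to satisfy; hence NOUN.
That leaves exactly one tagging: VERB DET VERB DET NOUN NOUN NOUN NOUN.
Check: rule 1 ok; rule 2 ok; rule 3 ok; rule 4 ok.

VERB DET VERB DET NOUN NOUN NOUN NOUN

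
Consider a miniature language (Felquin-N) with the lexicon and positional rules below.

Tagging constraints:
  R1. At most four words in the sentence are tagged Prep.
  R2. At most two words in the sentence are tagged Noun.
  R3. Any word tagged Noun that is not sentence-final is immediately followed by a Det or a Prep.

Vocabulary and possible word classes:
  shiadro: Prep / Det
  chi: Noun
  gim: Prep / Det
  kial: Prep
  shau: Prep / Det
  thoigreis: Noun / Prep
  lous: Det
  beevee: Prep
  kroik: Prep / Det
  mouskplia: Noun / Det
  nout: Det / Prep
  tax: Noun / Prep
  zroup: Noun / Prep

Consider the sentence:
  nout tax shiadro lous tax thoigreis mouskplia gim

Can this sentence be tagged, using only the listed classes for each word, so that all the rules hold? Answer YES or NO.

YES

Candidates per position — 1:nout {Det,Prep}; 2:tax {Noun,Prep}; 3:shiadro {Prep,Det}; 4:lous {Det}; 5:tax {Noun,Prep}; 6:thoigreis {Noun,Prep}; 7:mouskplia {Noun,Det}; 8:gim {Prep,Det}.
One satisfying assignment: Det Prep Prep Det Noun Prep Det Det.
Rule-by-rule: rule 1 ✓; rule 2 ✓; rule 3 ✓.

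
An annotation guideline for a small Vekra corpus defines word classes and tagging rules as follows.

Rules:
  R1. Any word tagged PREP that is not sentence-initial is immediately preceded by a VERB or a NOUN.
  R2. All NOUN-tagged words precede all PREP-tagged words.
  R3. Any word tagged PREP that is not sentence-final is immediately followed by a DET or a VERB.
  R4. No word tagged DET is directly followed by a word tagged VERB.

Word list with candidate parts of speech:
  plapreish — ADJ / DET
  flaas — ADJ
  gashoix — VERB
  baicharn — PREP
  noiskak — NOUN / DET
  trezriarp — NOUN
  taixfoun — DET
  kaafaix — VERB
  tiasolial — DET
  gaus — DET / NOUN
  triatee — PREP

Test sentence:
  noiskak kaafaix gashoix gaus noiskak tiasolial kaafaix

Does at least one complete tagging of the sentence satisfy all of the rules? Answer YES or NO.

NO

Candidates per position — 1:noiskak {NOUN,DET}; 2:kaafaix {VERB}; 3:gashoix {VERB}; 4:gaus {DET,NOUN}; 5:noiskak {NOUN,DET}; 6:tiasolial {DET}; 7:kaafaix {VERB}.
Rule 4 cannot be satisfied by any choice of tags from the lexicon.
So there is no consistent tagging.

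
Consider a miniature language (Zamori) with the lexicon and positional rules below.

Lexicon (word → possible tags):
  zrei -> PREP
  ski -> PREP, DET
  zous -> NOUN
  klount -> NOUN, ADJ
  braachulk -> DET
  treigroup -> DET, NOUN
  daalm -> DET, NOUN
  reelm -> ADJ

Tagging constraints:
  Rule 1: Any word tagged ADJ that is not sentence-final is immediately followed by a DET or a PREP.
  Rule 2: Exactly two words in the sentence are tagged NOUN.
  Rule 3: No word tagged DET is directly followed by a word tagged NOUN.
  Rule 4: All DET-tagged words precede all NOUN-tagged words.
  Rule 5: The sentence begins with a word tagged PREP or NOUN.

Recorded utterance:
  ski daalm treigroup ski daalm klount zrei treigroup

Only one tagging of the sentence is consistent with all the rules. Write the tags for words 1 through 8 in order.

Candidates per position — 1:ski {PREP,DET}; 2:daalm {DET,NOUN}; 3:treigroup {DET,NOUN}; 4:ski {PREP,DET}; 5:daalm {DET,NOUN}; 6:klount {NOUN,ADJ}; 7:zrei {PREP}; 8:treigroup {DET,NOUN}.
At position 1, choosing DET makes rule 5 impossible to satisfy; hence PREP.
The remaining ambiguous positions (2, 3, 4, 5, 6, 8) are resolved jointly — only one combination satisfies every rule.
That leaves exactly one tagging: PREP DET DET PREP NOUN ADJ PREP NOUN.
Verifying each rule — rule 1 ✓; rule 2 ✓; rule 3 ✓; rule 4 ✓; rule 5 ✓.

PREP DET DET PREP NOUN ADJ PREP NOUN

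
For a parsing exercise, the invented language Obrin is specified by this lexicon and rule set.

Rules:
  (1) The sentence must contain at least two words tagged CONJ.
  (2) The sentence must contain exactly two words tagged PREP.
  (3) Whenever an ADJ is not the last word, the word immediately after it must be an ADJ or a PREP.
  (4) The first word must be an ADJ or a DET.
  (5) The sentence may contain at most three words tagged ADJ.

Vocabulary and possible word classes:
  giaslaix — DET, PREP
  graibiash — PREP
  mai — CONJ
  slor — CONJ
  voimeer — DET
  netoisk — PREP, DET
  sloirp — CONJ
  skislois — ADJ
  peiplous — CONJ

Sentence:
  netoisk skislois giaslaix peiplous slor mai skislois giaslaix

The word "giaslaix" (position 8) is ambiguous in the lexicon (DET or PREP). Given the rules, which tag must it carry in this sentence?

Candidates per position — 1:netoisk {PREP,DET}; 2:skislois {ADJ}; 3:giaslaix {DET,PREP}; 4:peiplous {CONJ}; 5:slor {CONJ}; 6:mai {CONJ}; 7:skislois {ADJ}; 8:giaslaix {DET,PREP}.
At position 1, choosing PREP makes rule 4 impossible to satisfy; hence DET.
At position 3, choosing DET makes rule 2 impossible to satisfy; hence PREP.
At position 8, choosing DET makes rule 2 impossible to satisfy; hence PREP.
The unique satisfying tagging is: DET ADJ PREP CONJ CONJ CONJ ADJ PREP.
Check: rule 1 ok; rule 2 ok; rule 3 ok; rule 4 ok; rule 5 ok.

PREP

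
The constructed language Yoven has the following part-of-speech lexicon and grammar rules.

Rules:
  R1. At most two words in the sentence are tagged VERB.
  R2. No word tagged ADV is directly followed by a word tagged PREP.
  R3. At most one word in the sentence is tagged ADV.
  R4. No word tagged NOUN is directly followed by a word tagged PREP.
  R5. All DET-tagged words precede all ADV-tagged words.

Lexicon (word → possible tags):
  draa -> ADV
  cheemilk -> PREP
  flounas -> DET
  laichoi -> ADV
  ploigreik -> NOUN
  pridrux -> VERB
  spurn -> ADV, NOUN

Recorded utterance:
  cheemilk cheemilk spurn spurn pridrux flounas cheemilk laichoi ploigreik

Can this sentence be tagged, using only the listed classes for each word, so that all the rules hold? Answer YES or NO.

YES

Candidates per position — 1:cheemilk {PREP}; 2:cheemilk {PREP}; 3:spurn {ADV,NOUN}; 4:spurn {ADV,NOUN}; 5:pridrux {VERB}; 6:flounas {DET}; 7:cheemilk {PREP}; 8:laichoi {ADV}; 9:ploigreik {NOUN}.
One satisfying assignment: PREP PREP NOUN NOUN VERB DET PREP ADV NOUN.
Verifying each rule — rule 1 ✓; rule 2 ✓; rule 3 ✓; rule 4 ✓; rule 5 ✓.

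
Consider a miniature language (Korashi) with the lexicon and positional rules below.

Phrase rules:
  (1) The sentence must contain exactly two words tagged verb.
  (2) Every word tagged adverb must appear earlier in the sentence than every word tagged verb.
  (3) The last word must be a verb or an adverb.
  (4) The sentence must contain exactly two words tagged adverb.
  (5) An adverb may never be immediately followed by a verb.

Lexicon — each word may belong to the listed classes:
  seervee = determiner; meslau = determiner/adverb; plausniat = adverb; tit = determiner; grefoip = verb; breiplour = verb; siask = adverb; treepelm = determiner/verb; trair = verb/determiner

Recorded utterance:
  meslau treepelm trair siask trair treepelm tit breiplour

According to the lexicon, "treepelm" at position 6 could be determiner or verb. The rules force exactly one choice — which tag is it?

Candidates per position — 1:meslau {determiner,adverb}; 2:treepelm {determiner,verb}; 3:trair {verb,determiner}; 4:siask {adverb}; 5:trair {verb,determiner}; 6:treepelm {determiner,verb}; 7:tit {determiner}; 8:breiplour {verb}.
Position 1: tagging it determiner would leave rule 4 unsatisfiable, so it must be adverb.
Position 2: tagging it verb would leave rule 2 unsatisfiable, so it must be determiner.
Position 3: tagging it verb would leave rule 2 unsatisfiable, so it must be determiner.
Position 5: tagging it verb would leave rule 5 unsatisfiable, so it must be determiner.
Position 6: tagging it determiner would leave rule 1 unsatisfiable, so it must be verb.
So the tagging must be: adverb determiner determiner adverb determiner verb determiner verb.
Checking: rule 1 holds; rule 2 holds; rule 3 holds; rule 4 holds; rule 5 holds.

verb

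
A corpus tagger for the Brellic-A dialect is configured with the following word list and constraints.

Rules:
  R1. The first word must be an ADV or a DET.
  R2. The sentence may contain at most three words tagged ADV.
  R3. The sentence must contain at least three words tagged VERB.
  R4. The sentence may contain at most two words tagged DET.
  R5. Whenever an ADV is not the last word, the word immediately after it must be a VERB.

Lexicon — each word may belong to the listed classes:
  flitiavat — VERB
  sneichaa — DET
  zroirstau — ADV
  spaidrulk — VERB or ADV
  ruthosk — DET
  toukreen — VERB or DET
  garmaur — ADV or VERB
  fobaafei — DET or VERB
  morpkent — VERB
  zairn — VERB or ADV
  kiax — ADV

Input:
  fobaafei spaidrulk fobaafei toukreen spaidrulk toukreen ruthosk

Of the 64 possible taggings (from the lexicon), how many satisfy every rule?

Candidates per position — 1:fobaafei {DET,VERB}; 2:spaidrulk {VERB,ADV}; 3:fobaafei {DET,VERB}; 4:toukreen {VERB,DET}; 5:spaidrulk {VERB,ADV}; 6:toukreen {VERB,DET}; 7:ruthosk {DET}.
There are 64 candidate sequences in total.
The sequences that satisfy every rule: DET VERB VERB VERB VERB VERB DET; DET VERB VERB VERB ADV VERB DET; DET ADV VERB VERB VERB VERB DET; DET ADV VERB VERB ADV VERB DET.
Count = 4.

4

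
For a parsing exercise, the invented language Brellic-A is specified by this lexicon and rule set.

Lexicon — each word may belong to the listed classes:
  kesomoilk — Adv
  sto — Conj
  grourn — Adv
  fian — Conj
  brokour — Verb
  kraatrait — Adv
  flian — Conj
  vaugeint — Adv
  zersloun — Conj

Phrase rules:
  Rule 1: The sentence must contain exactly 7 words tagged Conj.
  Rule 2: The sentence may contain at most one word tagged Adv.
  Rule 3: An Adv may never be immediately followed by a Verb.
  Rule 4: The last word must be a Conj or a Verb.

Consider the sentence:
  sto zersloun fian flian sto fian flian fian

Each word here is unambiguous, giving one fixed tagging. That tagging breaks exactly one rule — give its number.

1

Fixed tagging: Conj Conj Conj Conj Conj Conj Conj Conj.
Rule check: R1 fails, R2 ok, R3 ok, R4 ok.
Only rule 1 fails.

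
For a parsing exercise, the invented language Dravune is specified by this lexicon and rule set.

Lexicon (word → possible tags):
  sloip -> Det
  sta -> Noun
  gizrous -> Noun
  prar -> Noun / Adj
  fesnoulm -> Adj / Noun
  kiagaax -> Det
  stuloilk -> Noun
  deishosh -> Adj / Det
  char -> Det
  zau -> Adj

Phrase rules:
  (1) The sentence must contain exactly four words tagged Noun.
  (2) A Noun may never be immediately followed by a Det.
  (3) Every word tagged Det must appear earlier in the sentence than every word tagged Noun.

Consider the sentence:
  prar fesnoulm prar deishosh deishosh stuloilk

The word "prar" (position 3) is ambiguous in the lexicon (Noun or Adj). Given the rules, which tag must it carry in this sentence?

Noun

Candidates per position — 1:prar {Noun,Adj}; 2:fesnoulm {Adj,Noun}; 3:prar {Noun,Adj}; 4:deishosh {Adj,Det}; 5:deishosh {Adj,Det}; 6:stuloilk {Noun}.
At position 1, choosing Adj makes rule 1 impossible to satisfy; hence Noun.
At position 2, choosing Adj makes rule 1 impossible to satisfy; hence Noun.
At position 3, choosing Adj makes rule 1 impossible to satisfy; hence Noun.
At position 4, choosing Det makes rule 2 impossible to satisfy; hence Adj.
At position 5, choosing Det makes rule 3 impossible to satisfy; hence Adj.
The only consistent sequence is: Noun Noun Noun Adj Adj Noun.
Checking: rule 1 ✓; rule 2 ✓; rule 3 ✓.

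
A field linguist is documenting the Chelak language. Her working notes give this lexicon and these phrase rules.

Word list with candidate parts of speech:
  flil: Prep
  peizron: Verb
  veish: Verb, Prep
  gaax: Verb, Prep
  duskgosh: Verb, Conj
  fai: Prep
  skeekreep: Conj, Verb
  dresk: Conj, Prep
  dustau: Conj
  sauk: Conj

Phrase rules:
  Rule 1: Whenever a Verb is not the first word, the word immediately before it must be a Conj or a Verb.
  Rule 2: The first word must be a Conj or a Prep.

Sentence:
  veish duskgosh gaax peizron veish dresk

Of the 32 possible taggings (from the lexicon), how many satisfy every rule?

4

Candidates per position — 1:veish {Verb,Prep}; 2:duskgosh {Verb,Conj}; 3:gaax {Verb,Prep}; 4:peizron {Verb}; 5:veish {Verb,Prep}; 6:dresk {Conj,Prep}.
There are 32 candidate sequences in total.
The sequences that satisfy every rule: Prep Conj Verb Verb Verb Conj; Prep Conj Verb Verb Verb Prep; Prep Conj Verb Verb Prep Conj; Prep Conj Verb Verb Prep Prep.
Count = 4.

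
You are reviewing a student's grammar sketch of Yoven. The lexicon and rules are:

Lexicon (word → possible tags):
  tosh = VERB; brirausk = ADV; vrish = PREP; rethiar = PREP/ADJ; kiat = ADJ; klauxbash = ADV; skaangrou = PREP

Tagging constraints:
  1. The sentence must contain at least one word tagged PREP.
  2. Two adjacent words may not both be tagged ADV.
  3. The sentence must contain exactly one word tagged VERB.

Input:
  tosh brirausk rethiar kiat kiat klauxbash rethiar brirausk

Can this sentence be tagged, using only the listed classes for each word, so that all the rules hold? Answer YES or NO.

YES

Candidates per position — 1:tosh {VERB}; 2:brirausk {ADV}; 3:rethiar {PREP,ADJ}; 4:kiat {ADJ}; 5:kiat {ADJ}; 6:klauxbash {ADV}; 7:rethiar {PREP,ADJ}; 8:brirausk {ADV}.
One satisfying assignment: VERB ADV ADJ ADJ ADJ ADV PREP ADV.
Verifying each rule — rule 1 satisfied; rule 2 satisfied; rule 3 satisfied.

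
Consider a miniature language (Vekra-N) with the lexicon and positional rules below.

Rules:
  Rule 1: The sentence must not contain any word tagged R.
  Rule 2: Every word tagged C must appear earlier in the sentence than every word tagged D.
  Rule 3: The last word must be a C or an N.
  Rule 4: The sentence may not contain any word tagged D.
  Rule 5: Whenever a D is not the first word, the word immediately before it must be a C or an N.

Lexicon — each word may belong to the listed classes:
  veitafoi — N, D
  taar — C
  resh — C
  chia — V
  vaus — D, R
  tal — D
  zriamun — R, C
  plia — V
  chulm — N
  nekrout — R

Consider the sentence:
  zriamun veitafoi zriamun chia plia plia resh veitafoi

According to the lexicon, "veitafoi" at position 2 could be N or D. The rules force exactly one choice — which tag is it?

Candidates per position — 1:zriamun {R,C}; 2:veitafoi {N,D}; 3:zriamun {R,C}; 4:chia {V}; 5:plia {V}; 6:plia {V}; 7:resh {C}; 8:veitafoi {N,D}.
Position 1: tagging it R would leave rule 1 unsatisfiable, so it must be C.
Position 2: tagging it D would leave rule 2 unsatisfiable, so it must be N.
Position 3: tagging it R would leave rule 1 unsatisfiable, so it must be C.
Position 8: tagging it D would leave rule 3 unsatisfiable, so it must be N.
The unique satisfying tagging is: C N C V V V C N.
Checking: rule 1 ok; rule 2 ok; rule 3 ok; rule 4 ok; rule 5 ok.

N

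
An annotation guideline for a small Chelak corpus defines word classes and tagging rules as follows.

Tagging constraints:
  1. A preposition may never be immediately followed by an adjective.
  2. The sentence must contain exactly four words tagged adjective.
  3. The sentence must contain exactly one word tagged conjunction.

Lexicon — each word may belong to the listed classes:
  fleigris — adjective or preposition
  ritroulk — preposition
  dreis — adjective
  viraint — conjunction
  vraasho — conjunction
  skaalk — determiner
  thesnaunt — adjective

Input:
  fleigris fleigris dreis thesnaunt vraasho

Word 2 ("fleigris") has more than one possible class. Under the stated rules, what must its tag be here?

Candidates per position — 1:fleigris {adjective,preposition}; 2:fleigris {adjective,preposition}; 3:dreis {adjective}; 4:thesnaunt {adjective}; 5:vraasho {conjunction}.
If word 1 were preposition, no tagging could satisfy rule 1; so word 1 is adjective.
If word 2 were preposition, no tagging could satisfy rule 1; so word 2 is adjective.
So the tagging must be: adjective adjective adjective adjective conjunction.
Checking: rule 1 ✓; rule 2 ✓; rule 3 ✓.

adjective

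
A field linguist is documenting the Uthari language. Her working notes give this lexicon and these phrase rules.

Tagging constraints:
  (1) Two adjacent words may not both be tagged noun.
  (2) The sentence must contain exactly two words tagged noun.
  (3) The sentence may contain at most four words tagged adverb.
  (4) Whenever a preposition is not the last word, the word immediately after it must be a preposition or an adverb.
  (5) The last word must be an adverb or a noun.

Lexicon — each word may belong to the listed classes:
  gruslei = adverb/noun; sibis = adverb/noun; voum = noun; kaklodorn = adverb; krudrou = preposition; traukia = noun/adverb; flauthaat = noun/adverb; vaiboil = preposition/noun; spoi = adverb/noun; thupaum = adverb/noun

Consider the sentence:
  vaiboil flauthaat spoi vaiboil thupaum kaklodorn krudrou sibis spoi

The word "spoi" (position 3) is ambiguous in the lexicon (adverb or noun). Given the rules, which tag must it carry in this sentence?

noun

Candidates per position — 1:vaiboil {preposition,noun}; 2:flauthaat {noun,adverb}; 3:spoi {adverb,noun}; 4:vaiboil {preposition,noun}; 5:thupaum {adverb,noun}; 6:kaklodorn {adverb}; 7:krudrou {preposition}; 8:sibis {adverb,noun}; 9:spoi {adverb,noun}.
At position 8, choosing noun makes rule 4 impossible to satisfy; hence adverb.
Position 3: the remaining choice is settled jointly with positions 1, 2, 4, 5, 9 — only noun at position 3 is part of a tagging that satisfies every rule.
That leaves exactly one tagging: preposition adverb noun preposition adverb adverb preposition adverb noun.
Rule-by-rule: rule 1 satisfied; rule 2 satisfied; rule 3 satisfied; rule 4 satisfied; rule 5 satisfied.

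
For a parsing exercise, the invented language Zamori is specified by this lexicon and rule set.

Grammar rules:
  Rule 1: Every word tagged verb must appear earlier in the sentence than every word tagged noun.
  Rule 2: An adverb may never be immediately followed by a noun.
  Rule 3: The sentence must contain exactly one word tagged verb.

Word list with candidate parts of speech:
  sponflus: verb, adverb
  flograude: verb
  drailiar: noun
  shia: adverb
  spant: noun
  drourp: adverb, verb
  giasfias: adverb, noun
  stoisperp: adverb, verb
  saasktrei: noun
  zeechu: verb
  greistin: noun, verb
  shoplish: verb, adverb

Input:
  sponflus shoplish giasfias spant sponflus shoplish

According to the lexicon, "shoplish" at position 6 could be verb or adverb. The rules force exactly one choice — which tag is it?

Candidates per position — 1:sponflus {verb,adverb}; 2:shoplish {verb,adverb}; 3:giasfias {adverb,noun}; 4:spant {noun}; 5:sponflus {verb,adverb}; 6:shoplish {verb,adverb}.
If word 2 were adverb, no tagging could satisfy rule 2; so word 2 is verb.
If word 3 were adverb, no tagging could satisfy rule 2; so word 3 is noun.
If word 5 were verb, no tagging could satisfy rule 1; so word 5 is adverb.
If word 6 were verb, no tagging could satisfy rule 1; so word 6 is adverb.
If word 1 were verb, no tagging could satisfy rule 3; so word 1 is adverb.
So the tagging must be: adverb verb noun noun adverb adverb.
Rule-by-rule: rule 1 ✓; rule 2 ✓; rule 3 ✓.

adverb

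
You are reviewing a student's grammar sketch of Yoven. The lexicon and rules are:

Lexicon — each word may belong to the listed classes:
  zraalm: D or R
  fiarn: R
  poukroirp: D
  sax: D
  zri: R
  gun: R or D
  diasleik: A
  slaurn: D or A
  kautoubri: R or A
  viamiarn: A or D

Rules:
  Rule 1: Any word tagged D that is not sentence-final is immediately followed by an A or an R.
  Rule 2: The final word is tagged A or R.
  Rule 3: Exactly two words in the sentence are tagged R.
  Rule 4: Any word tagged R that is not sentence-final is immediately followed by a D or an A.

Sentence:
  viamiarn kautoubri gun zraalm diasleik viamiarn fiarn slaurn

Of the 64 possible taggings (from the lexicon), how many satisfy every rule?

Candidates per position — 1:viamiarn {A,D}; 2:kautoubri {R,A}; 3:gun {R,D}; 4:zraalm {D,R}; 5:diasleik {A}; 6:viamiarn {A,D}; 7:fiarn {R}; 8:slaurn {D,A}.
There are 64 candidate sequences in total.
Checking each against the rules leaves 8 sequences.
Count = 8.

8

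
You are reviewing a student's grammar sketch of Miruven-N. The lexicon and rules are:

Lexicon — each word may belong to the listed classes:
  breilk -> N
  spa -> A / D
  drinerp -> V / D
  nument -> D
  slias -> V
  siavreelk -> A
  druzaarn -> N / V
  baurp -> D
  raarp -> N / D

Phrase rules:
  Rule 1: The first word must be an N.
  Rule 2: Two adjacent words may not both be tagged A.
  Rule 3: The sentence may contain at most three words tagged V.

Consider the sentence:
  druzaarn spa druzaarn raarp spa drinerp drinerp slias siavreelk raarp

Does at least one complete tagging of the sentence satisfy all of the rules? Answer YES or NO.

YES

Candidates per position — 1:druzaarn {N,V}; 2:spa {A,D}; 3:druzaarn {N,V}; 4:raarp {N,D}; 5:spa {A,D}; 6:drinerp {V,D}; 7:drinerp {V,D}; 8:slias {V}; 9:siavreelk {A}; 10:raarp {N,D}.
One satisfying assignment: N A N N A D V V A N.
Rule-by-rule: rule 1 ✓; rule 2 ✓; rule 3 ✓.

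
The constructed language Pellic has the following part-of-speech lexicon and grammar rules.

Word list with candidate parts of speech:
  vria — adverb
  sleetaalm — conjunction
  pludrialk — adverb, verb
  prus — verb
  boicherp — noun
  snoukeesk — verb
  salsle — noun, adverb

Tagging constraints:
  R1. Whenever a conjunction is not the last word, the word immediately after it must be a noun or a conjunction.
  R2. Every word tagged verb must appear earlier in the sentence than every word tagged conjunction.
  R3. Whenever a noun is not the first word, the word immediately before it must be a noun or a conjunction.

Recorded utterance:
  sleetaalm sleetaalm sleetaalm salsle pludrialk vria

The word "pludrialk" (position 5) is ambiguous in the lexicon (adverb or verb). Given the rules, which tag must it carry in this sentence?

adverb

Candidates per position — 1:sleetaalm {conjunction}; 2:sleetaalm {conjunction}; 3:sleetaalm {conjunction}; 4:salsle {noun,adverb}; 5:pludrialk {adverb,verb}; 6:vria {adverb}.
At position 4, choosing adverb makes rule 1 impossible to satisfy; hence noun.
At position 5, choosing verb makes rule 2 impossible to satisfy; hence adverb.
The unique satisfying tagging is: conjunction conjunction conjunction noun adverb adverb.
Rule-by-rule: rule 1 holds; rule 2 holds; rule 3 holds.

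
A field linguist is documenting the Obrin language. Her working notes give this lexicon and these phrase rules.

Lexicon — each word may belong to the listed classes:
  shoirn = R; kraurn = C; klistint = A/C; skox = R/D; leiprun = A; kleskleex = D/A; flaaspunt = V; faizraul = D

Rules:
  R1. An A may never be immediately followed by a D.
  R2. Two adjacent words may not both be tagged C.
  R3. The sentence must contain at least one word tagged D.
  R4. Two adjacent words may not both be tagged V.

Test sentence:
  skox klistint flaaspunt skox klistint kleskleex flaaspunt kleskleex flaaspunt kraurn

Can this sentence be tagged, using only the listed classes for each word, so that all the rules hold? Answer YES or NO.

YES

Candidates per position — 1:skox {R,D}; 2:klistint {A,C}; 3:flaaspunt {V}; 4:skox {R,D}; 5:klistint {A,C}; 6:kleskleex {D,A}; 7:flaaspunt {V}; 8:kleskleex {D,A}; 9:flaaspunt {V}; 10:kraurn {C}.
One satisfying assignment: R A V R C D V D V C.
Verifying each rule — rule 1 holds; rule 2 holds; rule 3 holds; rule 4 holds.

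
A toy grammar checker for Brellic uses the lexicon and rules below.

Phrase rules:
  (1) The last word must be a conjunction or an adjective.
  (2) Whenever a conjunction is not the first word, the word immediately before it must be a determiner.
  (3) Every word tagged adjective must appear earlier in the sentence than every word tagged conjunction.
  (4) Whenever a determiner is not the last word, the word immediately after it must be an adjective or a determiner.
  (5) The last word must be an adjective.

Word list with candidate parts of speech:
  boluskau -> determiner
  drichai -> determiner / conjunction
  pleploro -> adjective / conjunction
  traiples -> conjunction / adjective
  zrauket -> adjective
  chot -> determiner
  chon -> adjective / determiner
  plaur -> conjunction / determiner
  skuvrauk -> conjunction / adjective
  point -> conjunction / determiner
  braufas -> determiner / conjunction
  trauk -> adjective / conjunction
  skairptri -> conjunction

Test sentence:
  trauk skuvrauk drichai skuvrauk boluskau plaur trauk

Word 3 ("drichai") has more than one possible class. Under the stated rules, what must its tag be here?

determiner

Candidates per position — 1:trauk {adjective,conjunction}; 2:skuvrauk {conjunction,adjective}; 3:drichai {determiner,conjunction}; 4:skuvrauk {conjunction,adjective}; 5:boluskau {determiner}; 6:plaur {conjunction,determiner}; 7:trauk {adjective,conjunction}.
Word 2 cannot be conjunction — rule 2 would then fail for every completion. It is adjective.
Word 3 cannot be conjunction — rule 2 would then fail for every completion. It is determiner.
Word 4 cannot be conjunction — rule 4 would then fail for every completion. It is adjective.
Word 6 cannot be conjunction — rule 4 would then fail for every completion. It is determiner.
Word 7 cannot be conjunction — rule 4 would then fail for every completion. It is adjective.
Word 1 cannot be conjunction — rule 3 would then fail for every completion. It is adjective.
That leaves exactly one tagging: adjective adjective determiner adjective determiner determiner adjective.
Verifying each rule — rule 1 ok; rule 2 ok; rule 3 ok; rule 4 ok; rule 5 ok.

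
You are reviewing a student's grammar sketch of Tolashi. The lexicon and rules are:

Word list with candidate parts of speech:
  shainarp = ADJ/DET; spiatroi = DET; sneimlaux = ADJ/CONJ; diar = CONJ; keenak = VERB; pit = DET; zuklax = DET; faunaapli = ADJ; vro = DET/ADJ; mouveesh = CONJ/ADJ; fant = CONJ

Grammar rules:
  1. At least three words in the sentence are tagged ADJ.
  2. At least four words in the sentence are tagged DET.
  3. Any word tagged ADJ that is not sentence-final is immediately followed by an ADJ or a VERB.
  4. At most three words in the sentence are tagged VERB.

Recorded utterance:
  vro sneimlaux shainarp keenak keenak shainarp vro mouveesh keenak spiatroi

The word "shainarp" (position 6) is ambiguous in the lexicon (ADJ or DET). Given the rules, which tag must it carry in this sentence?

DET

Candidates per position — 1:vro {DET,ADJ}; 2:sneimlaux {ADJ,CONJ}; 3:shainarp {ADJ,DET}; 4:keenak {VERB}; 5:keenak {VERB}; 6:shainarp {ADJ,DET}; 7:vro {DET,ADJ}; 8:mouveesh {CONJ,ADJ}; 9:keenak {VERB}; 10:spiatroi {DET}.
Position 6: the remaining choice is settled jointly with positions 1, 2, 3, 7, 8 — only DET at position 6 is part of a tagging that satisfies every rule.
That leaves exactly one tagging: DET ADJ ADJ VERB VERB DET DET ADJ VERB DET.
Check: rule 1 ✓; rule 2 ✓; rule 3 ✓; rule 4 ✓.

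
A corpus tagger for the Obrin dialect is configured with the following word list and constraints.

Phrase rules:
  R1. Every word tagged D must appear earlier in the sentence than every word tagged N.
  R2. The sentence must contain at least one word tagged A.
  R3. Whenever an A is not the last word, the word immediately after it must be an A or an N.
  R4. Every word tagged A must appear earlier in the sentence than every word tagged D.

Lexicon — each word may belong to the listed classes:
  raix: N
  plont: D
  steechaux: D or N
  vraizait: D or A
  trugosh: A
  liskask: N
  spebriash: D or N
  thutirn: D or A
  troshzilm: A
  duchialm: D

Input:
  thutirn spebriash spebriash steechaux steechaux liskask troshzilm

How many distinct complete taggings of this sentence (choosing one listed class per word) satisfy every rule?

Candidates per position — 1:thutirn {D,A}; 2:spebriash {D,N}; 3:spebriash {D,N}; 4:steechaux {D,N}; 5:steechaux {D,N}; 6:liskask {N}; 7:troshzilm {A}.
There are 32 candidate sequences in total.
The sequences that satisfy every rule: A N N N N N A.
Count = 1.

1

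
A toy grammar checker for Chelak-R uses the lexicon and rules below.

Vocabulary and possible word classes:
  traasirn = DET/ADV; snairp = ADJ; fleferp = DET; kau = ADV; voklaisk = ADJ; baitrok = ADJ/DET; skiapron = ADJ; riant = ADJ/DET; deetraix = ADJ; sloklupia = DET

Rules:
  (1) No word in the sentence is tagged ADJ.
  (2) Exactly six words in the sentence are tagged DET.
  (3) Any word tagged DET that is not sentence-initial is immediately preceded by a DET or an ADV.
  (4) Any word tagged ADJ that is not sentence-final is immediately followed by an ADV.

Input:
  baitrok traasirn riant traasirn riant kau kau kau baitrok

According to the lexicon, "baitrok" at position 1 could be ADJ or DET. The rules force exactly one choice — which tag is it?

DET

Candidates per position — 1:baitrok {ADJ,DET}; 2:traasirn {DET,ADV}; 3:riant {ADJ,DET}; 4:traasirn {DET,ADV}; 5:riant {ADJ,DET}; 6:kau {ADV}; 7:kau {ADV}; 8:kau {ADV}; 9:baitrok {ADJ,DET}.
At position 1, choosing ADJ makes rule 1 impossible to satisfy; hence DET.
At position 2, choosing ADV makes rule 2 impossible to satisfy; hence DET.
At position 3, choosing ADJ makes rule 1 impossible to satisfy; hence DET.
At position 4, choosing ADV makes rule 2 impossible to satisfy; hence DET.
At position 5, choosing ADJ makes rule 1 impossible to satisfy; hence DET.
At position 9, choosing ADJ makes rule 1 impossible to satisfy; hence DET.
The unique satisfying tagging is: DET DET DET DET DET ADV ADV ADV DET.
Verifying each rule — rule 1 ✓; rule 2 ✓; rule 3 ✓; rule 4 ✓.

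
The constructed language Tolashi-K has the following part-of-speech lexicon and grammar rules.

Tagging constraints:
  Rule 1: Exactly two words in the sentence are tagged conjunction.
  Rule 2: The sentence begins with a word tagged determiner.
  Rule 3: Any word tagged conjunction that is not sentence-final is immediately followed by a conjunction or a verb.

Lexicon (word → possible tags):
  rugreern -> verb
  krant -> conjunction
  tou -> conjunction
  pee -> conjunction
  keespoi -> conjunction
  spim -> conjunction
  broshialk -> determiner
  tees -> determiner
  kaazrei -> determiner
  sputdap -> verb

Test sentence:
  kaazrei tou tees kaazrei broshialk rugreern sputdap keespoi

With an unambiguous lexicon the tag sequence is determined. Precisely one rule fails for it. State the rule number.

3

Fixed tagging: determiner conjunction determiner determiner determiner verb verb conjunction.
Rule check: R1 ✓, R2 ✓, R3 ✗.
Only rule 3 fails.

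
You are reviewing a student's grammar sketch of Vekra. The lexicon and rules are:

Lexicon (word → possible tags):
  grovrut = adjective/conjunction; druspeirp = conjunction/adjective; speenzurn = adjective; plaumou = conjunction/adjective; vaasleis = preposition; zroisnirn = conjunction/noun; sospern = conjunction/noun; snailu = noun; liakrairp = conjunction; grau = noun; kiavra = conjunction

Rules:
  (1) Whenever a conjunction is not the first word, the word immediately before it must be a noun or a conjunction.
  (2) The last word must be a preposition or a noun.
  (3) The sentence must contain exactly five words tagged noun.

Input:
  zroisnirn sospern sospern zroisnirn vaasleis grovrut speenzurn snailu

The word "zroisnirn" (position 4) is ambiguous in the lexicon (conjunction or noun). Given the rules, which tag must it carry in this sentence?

noun

Candidates per position — 1:zroisnirn {conjunction,noun}; 2:sospern {conjunction,noun}; 3:sospern {conjunction,noun}; 4:zroisnirn {conjunction,noun}; 5:vaasleis {preposition}; 6:grovrut {adjective,conjunction}; 7:speenzurn {adjective}; 8:snailu {noun}.
If word 1 were conjunction, no tagging could satisfy rule 3; so word 1 is noun.
If word 2 were conjunction, no tagging could satisfy rule 3; so word 2 is noun.
If word 3 were conjunction, no tagging could satisfy rule 3; so word 3 is noun.
If word 4 were conjunction, no tagging could satisfy rule 3; so word 4 is noun.
If word 6 were conjunction, no tagging could satisfy rule 1; so word 6 is adjective.
The unique satisfying tagging is: noun noun noun noun preposition adjective adjective noun.
Verifying each rule — rule 1 ✓; rule 2 ✓; rule 3 ✓.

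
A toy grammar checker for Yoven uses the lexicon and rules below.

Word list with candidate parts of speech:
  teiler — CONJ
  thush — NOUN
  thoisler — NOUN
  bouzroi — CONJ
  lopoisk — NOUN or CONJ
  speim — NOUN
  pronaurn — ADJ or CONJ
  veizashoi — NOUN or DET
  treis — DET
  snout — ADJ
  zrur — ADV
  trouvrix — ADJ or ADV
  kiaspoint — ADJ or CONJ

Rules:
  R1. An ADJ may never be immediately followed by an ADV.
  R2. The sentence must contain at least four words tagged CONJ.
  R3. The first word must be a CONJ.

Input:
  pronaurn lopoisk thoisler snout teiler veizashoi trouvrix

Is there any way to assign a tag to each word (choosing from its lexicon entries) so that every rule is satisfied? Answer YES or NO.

Candidates per position — 1:pronaurn {ADJ,CONJ}; 2:lopoisk {NOUN,CONJ}; 3:thoisler {NOUN}; 4:snout {ADJ}; 5:teiler {CONJ}; 6:veizashoi {NOUN,DET}; 7:trouvrix {ADJ,ADV}.
Rule 2 cannot be satisfied by any choice of tags from the lexicon.
So there is no consistent tagging.

NO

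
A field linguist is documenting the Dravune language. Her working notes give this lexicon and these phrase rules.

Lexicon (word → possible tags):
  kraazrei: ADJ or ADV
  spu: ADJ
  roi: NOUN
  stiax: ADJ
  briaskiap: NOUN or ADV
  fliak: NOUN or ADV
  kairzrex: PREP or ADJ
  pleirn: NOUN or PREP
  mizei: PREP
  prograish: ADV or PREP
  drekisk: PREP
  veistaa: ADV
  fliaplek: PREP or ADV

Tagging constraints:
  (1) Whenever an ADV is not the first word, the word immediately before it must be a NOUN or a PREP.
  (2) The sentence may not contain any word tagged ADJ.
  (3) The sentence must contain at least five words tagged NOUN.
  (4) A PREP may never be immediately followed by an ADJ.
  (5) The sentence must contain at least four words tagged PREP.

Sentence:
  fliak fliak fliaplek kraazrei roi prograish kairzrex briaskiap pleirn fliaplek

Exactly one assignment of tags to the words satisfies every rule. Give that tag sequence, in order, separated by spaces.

Candidates per position — 1:fliak {NOUN,ADV}; 2:fliak {NOUN,ADV}; 3:fliaplek {PREP,ADV}; 4:kraazrei {ADJ,ADV}; 5:roi {NOUN}; 6:prograish {ADV,PREP}; 7:kairzrex {PREP,ADJ}; 8:briaskiap {NOUN,ADV}; 9:pleirn {NOUN,PREP}; 10:fliaplek {PREP,ADV}.
Position 1: tagging it ADV would leave rule 3 unsatisfiable, so it must be NOUN.
Position 2: tagging it ADV would leave rule 3 unsatisfiable, so it must be NOUN.
Position 4: tagging it ADJ would leave rule 2 unsatisfiable, so it must be ADV.
Position 7: tagging it ADJ would leave rule 2 unsatisfiable, so it must be PREP.
Position 8: tagging it ADV would leave rule 3 unsatisfiable, so it must be NOUN.
Position 9: tagging it PREP would leave rule 3 unsatisfiable, so it must be NOUN.
Position 10: tagging it ADV would leave rule 5 unsatisfiable, so it must be PREP.
Position 3: tagging it ADV would leave rule 1 unsatisfiable, so it must be PREP.
Position 6: tagging it ADV would leave rule 5 unsatisfiable, so it must be PREP.
That leaves exactly one tagging: NOUN NOUN PREP ADV NOUN PREP PREP NOUN NOUN PREP.
Checking: rule 1 ok; rule 2 ok; rule 3 ok; rule 4 ok; rule 5 ok.

NOUN NOUN PREP ADV NOUN PREP PREP NOUN NOUN PREP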